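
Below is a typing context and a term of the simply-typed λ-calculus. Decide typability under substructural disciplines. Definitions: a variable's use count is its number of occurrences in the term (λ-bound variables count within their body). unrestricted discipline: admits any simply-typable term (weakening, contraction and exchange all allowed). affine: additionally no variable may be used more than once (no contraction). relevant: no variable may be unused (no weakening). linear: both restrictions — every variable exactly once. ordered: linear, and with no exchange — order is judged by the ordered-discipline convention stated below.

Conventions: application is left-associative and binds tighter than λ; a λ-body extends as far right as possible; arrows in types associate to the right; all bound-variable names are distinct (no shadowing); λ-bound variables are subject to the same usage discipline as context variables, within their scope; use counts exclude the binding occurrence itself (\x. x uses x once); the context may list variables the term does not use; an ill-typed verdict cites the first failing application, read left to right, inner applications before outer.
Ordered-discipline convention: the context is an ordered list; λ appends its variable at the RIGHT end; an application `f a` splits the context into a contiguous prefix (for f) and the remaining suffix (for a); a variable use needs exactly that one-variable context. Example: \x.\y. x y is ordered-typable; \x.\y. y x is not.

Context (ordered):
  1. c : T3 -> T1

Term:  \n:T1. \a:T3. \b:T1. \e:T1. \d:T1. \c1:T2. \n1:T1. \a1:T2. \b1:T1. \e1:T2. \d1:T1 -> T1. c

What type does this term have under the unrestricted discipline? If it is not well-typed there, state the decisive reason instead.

term : T1 -> T3 -> T1 -> T1 -> T1 -> T2 -> T1 -> T2 -> T1 -> T2 -> (T1 -> T1) -> T3 -> T1
usage: c=1, n (λ-bound)=0, a (λ-bound)=0, b (λ-bound)=0, e (λ-bound)=0, d (λ-bound)=0, c1 (λ-bound)=0, n1 (λ-bound)=0, a1 (λ-bound)=0, b1 (λ-bound)=0, e1 (λ-bound)=0, d1 (λ-bound)=0
uses in reading order: c
typing: well-typed at T1 -> T3 -> T1 -> T1 -> T1 -> T2 -> T1 -> T2 -> T1 -> T2 -> (T1 -> T1) -> T3 -> T1
across the five disciplines: ordered ✗; linear ✗; affine ✓; relevant ✗; unrestricted ✓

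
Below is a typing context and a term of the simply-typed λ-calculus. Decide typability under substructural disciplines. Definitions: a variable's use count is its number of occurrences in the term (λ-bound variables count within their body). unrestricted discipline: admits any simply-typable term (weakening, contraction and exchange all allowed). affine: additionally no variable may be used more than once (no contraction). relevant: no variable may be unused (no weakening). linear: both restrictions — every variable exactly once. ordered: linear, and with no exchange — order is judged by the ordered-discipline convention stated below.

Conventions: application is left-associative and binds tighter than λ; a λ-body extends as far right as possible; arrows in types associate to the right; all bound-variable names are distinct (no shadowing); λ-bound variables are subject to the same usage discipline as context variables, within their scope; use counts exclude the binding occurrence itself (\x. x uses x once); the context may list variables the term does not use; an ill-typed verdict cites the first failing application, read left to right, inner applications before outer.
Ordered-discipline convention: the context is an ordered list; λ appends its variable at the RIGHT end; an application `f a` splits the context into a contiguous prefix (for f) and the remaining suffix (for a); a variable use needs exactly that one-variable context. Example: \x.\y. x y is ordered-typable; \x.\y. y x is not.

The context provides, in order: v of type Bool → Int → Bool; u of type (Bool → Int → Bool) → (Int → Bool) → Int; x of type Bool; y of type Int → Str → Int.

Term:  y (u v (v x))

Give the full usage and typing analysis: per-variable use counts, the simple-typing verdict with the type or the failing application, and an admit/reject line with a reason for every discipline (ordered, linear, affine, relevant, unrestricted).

counts: v ×2, u ×1, x ×1, y ×1
order of uses: y, u, v, v, x
typing: the term checks, with type Str → Int
ordered: ✗ — repeated use of v ×2
linear: ✗ — repeated use of v ×2
affine: ✗ — repeated use of v ×2
relevant: ✓ — none of v, u, x, y goes unused
unrestricted: ✓ — typability at Str → Int is all that's needed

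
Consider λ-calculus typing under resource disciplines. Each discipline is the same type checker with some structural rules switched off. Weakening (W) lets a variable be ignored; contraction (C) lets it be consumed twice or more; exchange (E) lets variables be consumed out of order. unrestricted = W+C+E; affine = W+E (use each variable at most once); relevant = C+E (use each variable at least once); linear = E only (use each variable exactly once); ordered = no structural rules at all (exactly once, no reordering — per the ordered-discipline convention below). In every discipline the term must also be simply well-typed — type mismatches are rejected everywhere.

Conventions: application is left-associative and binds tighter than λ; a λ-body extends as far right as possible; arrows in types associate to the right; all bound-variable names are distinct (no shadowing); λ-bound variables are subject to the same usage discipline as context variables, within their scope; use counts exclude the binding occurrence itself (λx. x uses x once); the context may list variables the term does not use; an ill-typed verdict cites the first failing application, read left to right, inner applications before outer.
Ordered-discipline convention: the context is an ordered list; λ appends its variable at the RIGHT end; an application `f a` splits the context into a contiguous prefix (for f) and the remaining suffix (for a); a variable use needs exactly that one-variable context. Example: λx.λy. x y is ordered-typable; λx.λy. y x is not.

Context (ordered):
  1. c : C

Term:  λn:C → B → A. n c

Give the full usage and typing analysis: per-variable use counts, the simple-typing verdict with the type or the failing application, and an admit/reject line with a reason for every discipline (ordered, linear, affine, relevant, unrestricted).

counts: c: 1×, n (bound): 1×
order of uses: n, c
typing: well-typed at (C → B → A) → B → A
ordered: ✗ — no contiguous prefix/suffix split fits n, c
linear: ✓ — exactly-once usage across c, n
affine: ✓ — no duplicate uses among c, n
relevant: ✓ — c, n: all used, weakening unneeded
unrestricted: ✓ — type-checks ((C → B → A) → B → A) and nothing is barred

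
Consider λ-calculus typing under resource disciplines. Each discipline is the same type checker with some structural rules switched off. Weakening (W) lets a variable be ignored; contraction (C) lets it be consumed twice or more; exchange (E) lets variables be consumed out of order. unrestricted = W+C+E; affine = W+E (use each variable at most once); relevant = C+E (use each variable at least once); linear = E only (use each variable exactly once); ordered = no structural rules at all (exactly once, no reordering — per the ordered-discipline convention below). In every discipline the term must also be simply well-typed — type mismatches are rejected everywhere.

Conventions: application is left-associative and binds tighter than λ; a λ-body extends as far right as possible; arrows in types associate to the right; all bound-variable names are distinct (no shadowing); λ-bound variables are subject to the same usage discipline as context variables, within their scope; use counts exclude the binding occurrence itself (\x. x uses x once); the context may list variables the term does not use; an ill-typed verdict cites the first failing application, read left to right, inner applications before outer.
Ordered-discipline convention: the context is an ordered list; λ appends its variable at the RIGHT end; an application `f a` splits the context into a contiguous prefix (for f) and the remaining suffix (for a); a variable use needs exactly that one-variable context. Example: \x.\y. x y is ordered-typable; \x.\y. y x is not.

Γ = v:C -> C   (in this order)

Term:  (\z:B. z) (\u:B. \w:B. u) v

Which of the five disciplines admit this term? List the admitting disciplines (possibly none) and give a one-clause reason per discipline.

admitted in: none
variable uses: v=1; z [bound]=1; u [bound]=1; w [bound]=0
left-to-right use order: z, u, v
typing: ill-typed: an argument B -> B -> B mismatches the expected B
ordered ✗ (not simply typable)
linear ✗ (fails simple typing)
affine ✗ (a type mismatch blocks all five)
relevant ✗ (the type mismatch rejects it)
unrestricted ✗ (not simply typable)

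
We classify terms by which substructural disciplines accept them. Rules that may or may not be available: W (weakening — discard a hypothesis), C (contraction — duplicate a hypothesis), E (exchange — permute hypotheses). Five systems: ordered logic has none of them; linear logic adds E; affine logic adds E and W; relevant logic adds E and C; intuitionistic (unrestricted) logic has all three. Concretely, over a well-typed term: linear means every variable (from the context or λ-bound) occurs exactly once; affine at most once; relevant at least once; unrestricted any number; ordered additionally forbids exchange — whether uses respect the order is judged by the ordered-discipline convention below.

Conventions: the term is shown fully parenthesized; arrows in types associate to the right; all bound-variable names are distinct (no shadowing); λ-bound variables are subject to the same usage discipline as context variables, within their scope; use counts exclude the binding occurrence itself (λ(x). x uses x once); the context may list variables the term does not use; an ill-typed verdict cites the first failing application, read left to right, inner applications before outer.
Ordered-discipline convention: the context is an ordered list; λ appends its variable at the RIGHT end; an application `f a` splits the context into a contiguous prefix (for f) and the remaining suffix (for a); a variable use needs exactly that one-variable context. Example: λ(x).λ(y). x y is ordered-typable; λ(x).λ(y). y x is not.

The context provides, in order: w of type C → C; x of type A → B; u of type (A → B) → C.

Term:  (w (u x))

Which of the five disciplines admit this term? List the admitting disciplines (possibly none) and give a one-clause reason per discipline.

admitting disciplines: linear, affine, relevant, unrestricted
use counts: w: 1, x: 1, u: 1
use order (left to right): w, u, x
typing: well-typed — term : C
ordered: ✗, no ordered split (uses run w, u, x)
linear: ✓, exactly-once usage across w, x, u
affine: ✓, none of w, x, u used more than once
relevant: ✓, every one of w, x, u appears
unrestricted: ✓, well-typed at C; no restrictions here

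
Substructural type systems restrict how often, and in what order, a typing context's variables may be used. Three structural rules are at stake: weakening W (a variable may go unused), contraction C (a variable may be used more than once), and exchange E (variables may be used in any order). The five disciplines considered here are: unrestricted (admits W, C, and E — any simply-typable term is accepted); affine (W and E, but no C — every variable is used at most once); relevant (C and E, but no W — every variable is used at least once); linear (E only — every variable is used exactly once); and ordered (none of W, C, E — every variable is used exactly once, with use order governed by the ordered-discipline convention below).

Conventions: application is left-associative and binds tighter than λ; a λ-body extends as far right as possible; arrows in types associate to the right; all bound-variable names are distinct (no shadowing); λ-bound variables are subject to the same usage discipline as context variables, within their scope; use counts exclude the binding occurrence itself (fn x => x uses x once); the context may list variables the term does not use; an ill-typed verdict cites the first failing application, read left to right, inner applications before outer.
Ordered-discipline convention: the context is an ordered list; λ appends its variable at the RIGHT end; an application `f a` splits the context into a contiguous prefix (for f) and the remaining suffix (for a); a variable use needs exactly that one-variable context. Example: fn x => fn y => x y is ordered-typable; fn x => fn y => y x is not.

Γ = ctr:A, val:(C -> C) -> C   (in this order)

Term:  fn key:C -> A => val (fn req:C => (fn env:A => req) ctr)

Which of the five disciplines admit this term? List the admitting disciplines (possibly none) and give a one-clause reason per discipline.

admitted by: affine, unrestricted
counts: ctr: 1×, val: 1×, key (λ-bound): 0×, req (λ-bound): 1×, env (λ-bound): 0×
use order (left to right): val, req, ctr
typing: well-typed at (C -> A) -> C
ordered: ✗ — key, env left unused
linear: ✗ — key, env left unused
affine: ✓ — none of ctr, val, key, req, env used more than once
relevant: ✗ — key, env left unused
unrestricted: ✓ — simply typable at (C -> A) -> C; W, C, E all held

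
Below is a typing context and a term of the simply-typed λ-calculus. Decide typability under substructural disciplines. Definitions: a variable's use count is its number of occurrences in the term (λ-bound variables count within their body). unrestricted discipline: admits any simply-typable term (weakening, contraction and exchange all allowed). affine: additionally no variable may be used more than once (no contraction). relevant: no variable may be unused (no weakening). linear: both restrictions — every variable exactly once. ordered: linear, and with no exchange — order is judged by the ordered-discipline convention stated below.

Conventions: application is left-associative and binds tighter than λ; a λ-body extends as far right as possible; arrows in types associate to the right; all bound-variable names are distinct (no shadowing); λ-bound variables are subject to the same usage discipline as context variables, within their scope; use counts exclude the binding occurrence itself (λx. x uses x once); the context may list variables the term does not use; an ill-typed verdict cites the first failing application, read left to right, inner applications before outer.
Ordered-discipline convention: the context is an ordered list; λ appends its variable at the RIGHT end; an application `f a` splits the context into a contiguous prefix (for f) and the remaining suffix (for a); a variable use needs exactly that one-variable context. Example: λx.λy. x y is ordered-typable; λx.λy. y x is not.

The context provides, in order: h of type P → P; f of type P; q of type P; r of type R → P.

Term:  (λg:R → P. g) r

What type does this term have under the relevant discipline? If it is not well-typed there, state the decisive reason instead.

not well-typed under relevant — h, f, q left unused
variable uses: h ×0, f ×0, q ×0, r ×1, g (λ-bound) ×1
use order (left to right): g, r
typing: ✓ — R → P
across the five disciplines: ordered ✗, linear ✗, affine ✓, relevant ✗, unrestricted ✓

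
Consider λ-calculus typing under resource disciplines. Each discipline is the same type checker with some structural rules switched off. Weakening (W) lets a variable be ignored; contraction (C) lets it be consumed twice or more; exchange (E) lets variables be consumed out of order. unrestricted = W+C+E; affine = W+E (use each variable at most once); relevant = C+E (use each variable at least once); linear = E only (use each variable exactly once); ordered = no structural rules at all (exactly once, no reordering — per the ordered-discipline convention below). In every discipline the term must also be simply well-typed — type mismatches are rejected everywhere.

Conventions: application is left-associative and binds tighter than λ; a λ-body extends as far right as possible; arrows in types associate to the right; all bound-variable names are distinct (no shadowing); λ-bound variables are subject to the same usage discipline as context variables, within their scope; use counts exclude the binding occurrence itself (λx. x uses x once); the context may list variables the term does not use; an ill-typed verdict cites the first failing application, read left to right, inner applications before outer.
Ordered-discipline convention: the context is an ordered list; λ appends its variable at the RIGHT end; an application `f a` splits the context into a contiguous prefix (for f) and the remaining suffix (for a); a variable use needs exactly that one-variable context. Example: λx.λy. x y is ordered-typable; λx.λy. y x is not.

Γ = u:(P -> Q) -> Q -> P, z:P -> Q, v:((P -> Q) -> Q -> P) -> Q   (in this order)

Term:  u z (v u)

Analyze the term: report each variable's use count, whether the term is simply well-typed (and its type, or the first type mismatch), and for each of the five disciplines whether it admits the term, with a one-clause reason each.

use counts: u ×2; z ×1; v ×1
order of uses: u, z, v, u
typing: the term checks, with type P
ordered: ✗ — uses contraction: u ×2
linear: ✗ — uses contraction: u ×2
affine: ✗ — uses contraction: u ×2
relevant: ✓ — none of u, z, v goes unused
unrestricted: ✓ — simply typable at P; W, C, E all held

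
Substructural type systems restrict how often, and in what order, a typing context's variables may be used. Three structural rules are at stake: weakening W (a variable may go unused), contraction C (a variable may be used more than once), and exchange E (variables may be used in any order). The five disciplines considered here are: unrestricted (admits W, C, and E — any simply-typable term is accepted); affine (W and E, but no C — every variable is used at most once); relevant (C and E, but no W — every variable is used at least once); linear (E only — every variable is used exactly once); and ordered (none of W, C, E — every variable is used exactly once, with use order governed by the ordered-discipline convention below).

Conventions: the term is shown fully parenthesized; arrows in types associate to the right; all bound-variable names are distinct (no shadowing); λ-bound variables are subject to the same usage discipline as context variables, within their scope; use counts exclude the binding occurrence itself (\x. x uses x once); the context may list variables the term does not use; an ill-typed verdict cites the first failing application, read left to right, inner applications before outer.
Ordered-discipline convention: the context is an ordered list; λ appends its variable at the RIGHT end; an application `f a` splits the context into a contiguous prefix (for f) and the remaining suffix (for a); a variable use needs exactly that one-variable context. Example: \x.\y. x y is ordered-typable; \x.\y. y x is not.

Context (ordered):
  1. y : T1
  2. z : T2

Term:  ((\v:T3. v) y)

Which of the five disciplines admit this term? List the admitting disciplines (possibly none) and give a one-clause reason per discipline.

admitted in: none
use counts: y: 1×, z: 0×, v [bound]: 1×
uses in reading order: v, y
typing: ill-typed: a function awaiting T3 gets T1
ordered ✗ (fails simple typing)
linear ✗ (a type mismatch blocks all five)
affine ✗ (the type mismatch rejects it)
relevant ✗ (not simply typable)
unrestricted ✗ (fails simple typing)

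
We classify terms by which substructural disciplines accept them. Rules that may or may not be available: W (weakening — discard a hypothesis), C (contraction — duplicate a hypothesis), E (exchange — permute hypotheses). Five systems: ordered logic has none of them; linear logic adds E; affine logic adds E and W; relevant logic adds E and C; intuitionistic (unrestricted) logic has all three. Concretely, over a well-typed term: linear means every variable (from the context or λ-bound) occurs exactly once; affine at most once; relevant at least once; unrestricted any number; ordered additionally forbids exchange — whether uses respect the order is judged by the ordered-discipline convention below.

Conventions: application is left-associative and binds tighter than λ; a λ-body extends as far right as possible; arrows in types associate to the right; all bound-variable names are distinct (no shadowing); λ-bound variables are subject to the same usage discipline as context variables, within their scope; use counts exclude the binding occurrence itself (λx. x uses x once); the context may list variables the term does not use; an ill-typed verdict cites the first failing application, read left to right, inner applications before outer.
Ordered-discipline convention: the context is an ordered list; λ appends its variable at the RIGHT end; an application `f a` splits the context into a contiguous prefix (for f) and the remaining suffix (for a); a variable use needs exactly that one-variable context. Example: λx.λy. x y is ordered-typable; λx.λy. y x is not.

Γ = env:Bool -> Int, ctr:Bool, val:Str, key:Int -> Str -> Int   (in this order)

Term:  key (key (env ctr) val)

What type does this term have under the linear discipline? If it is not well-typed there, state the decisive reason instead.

not well-typed under linear — key ×2 used more than once (contraction)
use counts: env: 1, ctr: 1, val: 1, key: 2
order of uses: key, key, env, ctr, val
typing: well-typed — term : Str -> Int
across the five disciplines: ordered ✗ | linear ✗ | affine ✗ | relevant ✓ | unrestricted ✓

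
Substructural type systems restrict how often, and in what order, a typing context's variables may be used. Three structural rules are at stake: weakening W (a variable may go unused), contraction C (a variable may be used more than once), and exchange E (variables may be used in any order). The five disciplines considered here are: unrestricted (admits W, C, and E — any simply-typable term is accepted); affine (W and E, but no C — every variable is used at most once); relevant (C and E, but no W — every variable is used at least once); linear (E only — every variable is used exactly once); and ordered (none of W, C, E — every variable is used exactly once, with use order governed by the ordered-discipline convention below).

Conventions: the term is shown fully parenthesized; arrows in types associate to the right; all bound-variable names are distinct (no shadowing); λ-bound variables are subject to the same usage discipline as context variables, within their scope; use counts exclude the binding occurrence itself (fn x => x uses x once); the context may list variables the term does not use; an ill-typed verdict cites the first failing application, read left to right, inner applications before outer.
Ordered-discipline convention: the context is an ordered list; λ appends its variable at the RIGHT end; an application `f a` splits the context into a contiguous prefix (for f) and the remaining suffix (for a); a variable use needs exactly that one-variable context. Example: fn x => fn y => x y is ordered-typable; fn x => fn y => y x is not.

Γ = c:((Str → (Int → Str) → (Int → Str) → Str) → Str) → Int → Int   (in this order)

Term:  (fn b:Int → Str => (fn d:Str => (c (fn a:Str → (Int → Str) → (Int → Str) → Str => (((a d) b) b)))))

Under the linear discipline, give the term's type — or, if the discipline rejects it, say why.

not well-typed under linear — repeated use of b ×2
variable uses: c=1; b (λ-bound)=2; d (λ-bound)=1; a (λ-bound)=1
uses in reading order: c, a, d, b, b
typing: the term checks, with type (Int → Str) → Str → Int → Int
across the five disciplines: ordered ✗; linear ✗; affine ✗; relevant ✓; unrestricted ✓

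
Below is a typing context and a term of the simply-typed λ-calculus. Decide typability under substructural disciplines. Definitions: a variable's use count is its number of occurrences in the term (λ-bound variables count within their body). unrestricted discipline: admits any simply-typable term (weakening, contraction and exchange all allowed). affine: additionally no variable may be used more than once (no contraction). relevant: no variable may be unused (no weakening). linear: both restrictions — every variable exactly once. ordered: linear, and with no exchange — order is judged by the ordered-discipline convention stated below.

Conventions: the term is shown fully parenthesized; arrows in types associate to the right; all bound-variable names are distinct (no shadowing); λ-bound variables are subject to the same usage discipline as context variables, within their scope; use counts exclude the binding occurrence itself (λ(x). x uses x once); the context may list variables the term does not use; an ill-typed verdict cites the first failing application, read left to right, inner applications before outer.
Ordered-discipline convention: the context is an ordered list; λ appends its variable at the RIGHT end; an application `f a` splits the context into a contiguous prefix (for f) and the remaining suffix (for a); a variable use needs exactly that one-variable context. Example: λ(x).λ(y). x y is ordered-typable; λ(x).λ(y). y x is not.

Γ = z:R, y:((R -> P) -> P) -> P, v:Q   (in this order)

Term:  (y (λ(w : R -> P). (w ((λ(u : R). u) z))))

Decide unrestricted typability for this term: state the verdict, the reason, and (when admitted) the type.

yes — type-checks (P) and nothing is barred; term : P
usage: z: 1×, y: 1×, v: 0×, w [bound]: 1×, u [bound]: 1×
left-to-right use order: y, w, u, z
typing: ✓ — P
all disciplines: ordered ✗ · linear ✗ · affine ✓ · relevant ✗ · unrestricted ✓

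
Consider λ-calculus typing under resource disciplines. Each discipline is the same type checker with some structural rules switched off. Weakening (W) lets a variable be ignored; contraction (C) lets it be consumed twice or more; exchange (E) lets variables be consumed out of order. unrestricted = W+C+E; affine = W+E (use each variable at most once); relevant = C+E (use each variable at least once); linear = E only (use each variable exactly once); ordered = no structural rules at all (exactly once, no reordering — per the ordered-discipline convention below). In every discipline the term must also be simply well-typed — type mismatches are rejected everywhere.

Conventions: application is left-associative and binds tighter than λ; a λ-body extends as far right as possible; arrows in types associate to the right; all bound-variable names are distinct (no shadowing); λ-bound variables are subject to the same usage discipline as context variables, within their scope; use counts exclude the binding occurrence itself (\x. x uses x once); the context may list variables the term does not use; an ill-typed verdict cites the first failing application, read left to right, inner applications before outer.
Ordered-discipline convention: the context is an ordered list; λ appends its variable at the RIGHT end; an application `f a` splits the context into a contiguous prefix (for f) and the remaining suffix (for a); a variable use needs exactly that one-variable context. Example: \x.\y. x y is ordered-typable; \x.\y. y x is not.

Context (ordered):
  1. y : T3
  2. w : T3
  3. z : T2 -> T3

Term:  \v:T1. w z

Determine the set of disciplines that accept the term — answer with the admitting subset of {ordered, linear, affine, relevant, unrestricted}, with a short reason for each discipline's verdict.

accepted by: none
counts: y: 0; w: 1; z: 1; v (λ-bound): 0
uses in reading order: w, z
typing: ill-typed: non-function type T3 applied to an argument
ordered: ✗ — fails simple typing
linear: ✗ — a type mismatch blocks all five
affine: ✗ — the type mismatch rejects it
relevant: ✗ — not simply typable
unrestricted: ✗ — fails simple typing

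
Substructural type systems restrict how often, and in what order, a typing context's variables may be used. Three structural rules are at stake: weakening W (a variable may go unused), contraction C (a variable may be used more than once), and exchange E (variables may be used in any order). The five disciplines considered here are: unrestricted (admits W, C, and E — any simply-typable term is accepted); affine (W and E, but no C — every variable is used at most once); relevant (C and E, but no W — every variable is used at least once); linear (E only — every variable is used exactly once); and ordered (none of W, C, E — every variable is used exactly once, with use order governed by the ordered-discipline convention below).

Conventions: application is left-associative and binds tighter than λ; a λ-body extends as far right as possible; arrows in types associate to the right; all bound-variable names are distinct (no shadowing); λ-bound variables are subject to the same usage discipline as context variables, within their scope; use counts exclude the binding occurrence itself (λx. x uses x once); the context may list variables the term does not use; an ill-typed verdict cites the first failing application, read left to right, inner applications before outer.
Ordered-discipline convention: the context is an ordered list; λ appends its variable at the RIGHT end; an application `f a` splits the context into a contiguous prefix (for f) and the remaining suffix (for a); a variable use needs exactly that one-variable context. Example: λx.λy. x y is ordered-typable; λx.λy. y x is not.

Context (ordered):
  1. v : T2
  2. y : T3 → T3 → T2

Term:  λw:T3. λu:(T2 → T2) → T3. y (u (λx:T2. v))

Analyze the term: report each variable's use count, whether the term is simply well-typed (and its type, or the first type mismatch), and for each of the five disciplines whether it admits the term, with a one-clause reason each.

counts: v: 1×; y: 1×; w (bound): 0×; u (bound): 1×; x (bound): 0×
left-to-right use order: y, u, v
typing: the term checks, with type T3 → ((T2 → T2) → T3) → T3 → T2
ordered ✗ (unused: w, x — weakening required)
linear ✗ (unused: w, x — weakening required)
affine ✓ (none of v, y, w, u, x used more than once)
relevant ✗ (unused: w, x — weakening required)
unrestricted ✓ (type-checks (T3 → ((T2 → T2) → T3) → T3 → T2) and nothing is barred)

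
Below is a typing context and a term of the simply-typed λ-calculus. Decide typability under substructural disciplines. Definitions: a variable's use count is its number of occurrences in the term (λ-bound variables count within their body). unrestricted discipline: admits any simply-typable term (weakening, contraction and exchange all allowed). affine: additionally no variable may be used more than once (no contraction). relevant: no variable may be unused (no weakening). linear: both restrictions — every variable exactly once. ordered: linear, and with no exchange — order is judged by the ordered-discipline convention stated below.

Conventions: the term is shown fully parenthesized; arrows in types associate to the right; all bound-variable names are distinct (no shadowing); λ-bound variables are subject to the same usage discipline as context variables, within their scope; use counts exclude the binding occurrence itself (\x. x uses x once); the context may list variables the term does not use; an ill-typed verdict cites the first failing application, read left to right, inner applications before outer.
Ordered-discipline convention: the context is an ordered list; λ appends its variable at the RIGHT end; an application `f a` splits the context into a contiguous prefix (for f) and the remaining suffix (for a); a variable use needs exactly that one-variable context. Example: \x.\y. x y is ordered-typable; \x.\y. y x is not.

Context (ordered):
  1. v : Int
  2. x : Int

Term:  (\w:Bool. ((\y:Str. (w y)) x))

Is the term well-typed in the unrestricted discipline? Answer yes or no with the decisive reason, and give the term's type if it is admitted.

no — fails simple typing
variable uses: v: 0, x: 1, w (bound): 1, y (bound): 1
order of uses: w, y, x
typing: ill-typed: non-arrow in function slot: Bool
per-discipline verdicts: ordered ✗; linear ✗; affine ✗; relevant ✗; unrestricted ✗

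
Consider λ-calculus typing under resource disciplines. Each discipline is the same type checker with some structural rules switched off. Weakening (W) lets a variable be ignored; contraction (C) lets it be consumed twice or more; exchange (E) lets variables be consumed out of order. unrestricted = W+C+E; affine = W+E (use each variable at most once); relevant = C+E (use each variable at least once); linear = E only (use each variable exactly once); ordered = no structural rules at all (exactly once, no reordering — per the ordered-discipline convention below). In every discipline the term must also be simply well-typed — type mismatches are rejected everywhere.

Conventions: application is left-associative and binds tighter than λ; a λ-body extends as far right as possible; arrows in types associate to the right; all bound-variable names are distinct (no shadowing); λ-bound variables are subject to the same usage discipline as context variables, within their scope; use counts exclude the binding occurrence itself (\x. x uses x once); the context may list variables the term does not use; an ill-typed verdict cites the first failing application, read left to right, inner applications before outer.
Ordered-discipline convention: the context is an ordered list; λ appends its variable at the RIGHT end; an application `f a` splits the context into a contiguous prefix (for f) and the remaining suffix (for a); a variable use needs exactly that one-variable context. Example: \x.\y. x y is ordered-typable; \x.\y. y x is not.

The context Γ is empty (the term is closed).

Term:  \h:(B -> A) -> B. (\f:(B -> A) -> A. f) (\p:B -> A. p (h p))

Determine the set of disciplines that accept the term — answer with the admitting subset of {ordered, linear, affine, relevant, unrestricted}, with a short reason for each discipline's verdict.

admitted in: relevant, unrestricted
variable uses: h (λ-bound): 1; f (λ-bound): 1; p (λ-bound): 2
uses in reading order: f, p, h, p
typing: ✓ — ((B -> A) -> B) -> (B -> A) -> A
ordered ✗ (needs contraction — p ×2)
linear ✗ (needs contraction — p ×2)
affine ✗ (needs contraction — p ×2)
relevant ✓ (none of h, f, p goes unused)
unrestricted ✓ (well-typed at ((B -> A) -> B) -> (B -> A) -> A; no restrictions here)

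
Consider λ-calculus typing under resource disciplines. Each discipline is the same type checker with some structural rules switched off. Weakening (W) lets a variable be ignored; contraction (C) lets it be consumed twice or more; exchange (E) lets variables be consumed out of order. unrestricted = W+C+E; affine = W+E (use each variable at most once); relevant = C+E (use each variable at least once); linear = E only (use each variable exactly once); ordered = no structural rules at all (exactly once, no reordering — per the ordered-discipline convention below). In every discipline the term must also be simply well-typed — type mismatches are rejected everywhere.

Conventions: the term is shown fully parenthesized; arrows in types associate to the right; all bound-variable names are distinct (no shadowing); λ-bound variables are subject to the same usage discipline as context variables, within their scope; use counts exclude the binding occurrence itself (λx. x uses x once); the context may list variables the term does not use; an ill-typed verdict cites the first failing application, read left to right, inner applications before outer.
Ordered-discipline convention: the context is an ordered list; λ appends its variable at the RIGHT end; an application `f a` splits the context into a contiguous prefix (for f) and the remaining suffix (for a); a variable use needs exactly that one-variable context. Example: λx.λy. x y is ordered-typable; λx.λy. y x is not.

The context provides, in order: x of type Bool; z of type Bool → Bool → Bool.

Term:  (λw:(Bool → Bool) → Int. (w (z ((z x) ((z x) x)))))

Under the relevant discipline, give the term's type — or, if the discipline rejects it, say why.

term : ((Bool → Bool) → Int) → Int
use counts: x=3, z=3, w [bound]=1
use order (left to right): w, z, z, x, z, x, x
typing: well-typed — term : ((Bool → Bool) → Int) → Int
summary: ordered ✗ | linear ✗ | affine ✗ | relevant ✓ | unrestricted ✓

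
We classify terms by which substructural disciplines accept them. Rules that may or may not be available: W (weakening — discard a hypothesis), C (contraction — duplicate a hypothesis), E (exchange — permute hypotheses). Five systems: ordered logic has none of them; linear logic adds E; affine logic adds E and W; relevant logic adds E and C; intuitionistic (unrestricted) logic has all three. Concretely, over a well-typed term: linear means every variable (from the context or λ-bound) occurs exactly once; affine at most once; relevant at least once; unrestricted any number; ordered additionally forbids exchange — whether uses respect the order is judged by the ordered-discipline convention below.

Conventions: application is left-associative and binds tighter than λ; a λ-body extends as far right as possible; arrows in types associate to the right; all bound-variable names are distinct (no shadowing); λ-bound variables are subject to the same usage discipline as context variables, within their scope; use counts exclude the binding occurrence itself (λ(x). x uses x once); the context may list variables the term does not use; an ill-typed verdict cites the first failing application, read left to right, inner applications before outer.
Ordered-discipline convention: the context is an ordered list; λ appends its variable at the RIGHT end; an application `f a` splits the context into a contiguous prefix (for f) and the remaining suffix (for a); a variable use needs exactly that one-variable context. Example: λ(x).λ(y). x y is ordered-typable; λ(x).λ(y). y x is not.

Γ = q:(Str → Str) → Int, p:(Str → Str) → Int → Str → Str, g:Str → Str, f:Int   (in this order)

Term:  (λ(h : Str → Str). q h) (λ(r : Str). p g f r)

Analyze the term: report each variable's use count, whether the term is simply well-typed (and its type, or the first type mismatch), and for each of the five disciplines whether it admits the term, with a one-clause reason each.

variable uses: q: 1×, p: 1×, g: 1×, f: 1×, h (bound): 1×, r (bound): 1×
left-to-right use order: q, h, p, g, f, r
typing: well-typed at Int
ordered: ✓ — q, p, g, f, h, r: once each, no exchange needed
linear: ✓ — single use per variable (q, p, g, f, h, r)
affine: ✓ — at most one use each (q, p, g, f, h, r)
relevant: ✓ — every one of q, p, g, f, h, r appears
unrestricted: ✓ — simply typable at Int; W, C, E all held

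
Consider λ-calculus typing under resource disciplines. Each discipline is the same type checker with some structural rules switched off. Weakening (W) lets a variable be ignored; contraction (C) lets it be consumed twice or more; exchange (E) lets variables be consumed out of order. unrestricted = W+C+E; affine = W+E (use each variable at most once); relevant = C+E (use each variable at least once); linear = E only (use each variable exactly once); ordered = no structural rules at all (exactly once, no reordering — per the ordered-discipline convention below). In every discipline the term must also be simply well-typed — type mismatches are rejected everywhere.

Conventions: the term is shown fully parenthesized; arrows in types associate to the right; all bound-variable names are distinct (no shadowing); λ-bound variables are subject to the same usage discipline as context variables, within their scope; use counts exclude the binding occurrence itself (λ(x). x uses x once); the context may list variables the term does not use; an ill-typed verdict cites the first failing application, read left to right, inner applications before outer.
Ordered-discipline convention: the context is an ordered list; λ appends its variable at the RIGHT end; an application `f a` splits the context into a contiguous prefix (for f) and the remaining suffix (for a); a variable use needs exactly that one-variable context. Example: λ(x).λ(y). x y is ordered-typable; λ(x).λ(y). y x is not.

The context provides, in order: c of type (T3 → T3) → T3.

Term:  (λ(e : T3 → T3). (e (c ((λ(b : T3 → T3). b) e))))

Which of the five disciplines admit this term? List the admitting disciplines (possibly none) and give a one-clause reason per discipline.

admitted by: relevant, unrestricted
use counts: c: 1×, e [bound]: 2×, b [bound]: 1×
use order (left to right): e, c, b, e
typing: ✓ — (T3 → T3) → T3
ordered: ✗, uses contraction: e ×2
linear: ✗, uses contraction: e ×2
affine: ✗, uses contraction: e ×2
relevant: ✓, none of c, e, b goes unused
unrestricted: ✓, typability at (T3 → T3) → T3 is all that's needed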